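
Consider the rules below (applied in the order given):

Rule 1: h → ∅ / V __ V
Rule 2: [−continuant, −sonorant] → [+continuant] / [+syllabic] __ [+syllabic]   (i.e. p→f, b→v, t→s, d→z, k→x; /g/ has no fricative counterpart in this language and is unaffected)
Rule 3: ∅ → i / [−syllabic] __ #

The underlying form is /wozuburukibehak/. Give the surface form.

Rule 1 (intervocalic h-deletion): /h/ occurs between vowels /e/ and /a/, so it deletes. /wozuburukibehak/ → wozuburukibeak.
Rule 2 (intervocalic spirantization): /b/ is a stop between vowels /u/ and /u/, so it spirantizes to the fricative [v]. /k/ is a stop between vowels /u/ and /i/, so it spirantizes to the fricative [x]. /b/ is a stop between vowels /i/ and /e/, so it spirantizes to the fricative [v]. /wozuburukibeak/ → wozuvuruxiveak.
Rule 3 (final i-epenthesis): the form ends in the consonant /k/, so [i] is inserted word-finally. /wozuvuruxiveak/ → wozuvuruxiveaki.

wozuvuruxiveaki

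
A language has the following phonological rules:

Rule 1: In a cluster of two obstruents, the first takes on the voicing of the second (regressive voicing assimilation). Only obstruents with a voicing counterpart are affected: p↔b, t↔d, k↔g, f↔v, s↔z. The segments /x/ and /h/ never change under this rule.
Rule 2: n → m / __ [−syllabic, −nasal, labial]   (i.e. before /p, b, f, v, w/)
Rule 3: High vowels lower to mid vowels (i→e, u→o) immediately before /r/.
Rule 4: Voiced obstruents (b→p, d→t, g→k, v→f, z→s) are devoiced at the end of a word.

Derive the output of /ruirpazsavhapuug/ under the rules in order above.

ruerpassafhapuuk

Rule 1 (regressive voicing assimilation): /z/ precedes the voiceless obstruent /s/, so it devoices to [s] by assimilation. /v/ precedes the voiceless obstruent /h/, so it devoices to [f] by assimilation. /ruirpazsavhapuug/ → ruirpassafhapuug.
Rule 2 (nasal place assimilation): no segment meets the environment; /ruirpassafhapuug/ is unchanged.
Rule 3 (pre-rhotic lowering): /i/ is a high vowel immediately before /r/, so it lowers to [e]. /ruirpassafhapuug/ → ruerpassafhapuug.
Rule 4 (final devoicing): /g/ is a voiced obstruent in word-final position, so it devoices to [k]. /ruerpassafhapuug/ → ruerpassafhapuuk.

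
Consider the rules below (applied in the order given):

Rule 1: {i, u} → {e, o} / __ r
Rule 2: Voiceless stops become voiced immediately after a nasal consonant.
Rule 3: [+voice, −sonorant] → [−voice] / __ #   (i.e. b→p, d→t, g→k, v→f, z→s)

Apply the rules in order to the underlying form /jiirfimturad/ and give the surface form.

Rule 1 (pre-rhotic lowering): /i/ is a high vowel immediately before /r/, so it lowers to [e]. /u/ is a high vowel immediately before /r/, so it lowers to [o]. /jiirfimturad/ → jierfimtorad.
Rule 2 (post-nasal voicing): /t/ is a voiceless stop immediately after the nasal /m/, so it voices to [d]. /jierfimtorad/ → jierfimdorad.
Rule 3 (final devoicing): /d/ is a voiced obstruent in word-final position, so it devoices to [t]. /jierfimdorad/ → jierfimdorat.

jierfimdorat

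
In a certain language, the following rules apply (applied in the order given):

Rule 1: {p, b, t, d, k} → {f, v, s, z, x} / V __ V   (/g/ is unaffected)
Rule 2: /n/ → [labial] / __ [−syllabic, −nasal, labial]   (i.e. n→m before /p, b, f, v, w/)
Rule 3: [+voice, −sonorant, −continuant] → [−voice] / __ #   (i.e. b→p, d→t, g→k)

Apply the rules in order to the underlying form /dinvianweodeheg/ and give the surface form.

Rule 1 (intervocalic spirantization): /d/ is a stop between vowels /o/ and /e/, so it spirantizes to the fricative [z]. /dinvianweodeheg/ → dinvianweozeheg.
Rule 2 (nasal place assimilation): /n/ precedes the labial consonant /v/, so it assimilates in place to [m]. /n/ precedes the labial consonant /w/, so it assimilates in place to [m]. /dinvianweozeheg/ → dimviamweozeheg.
Rule 3 (final devoicing): /g/ is a voiced stop in word-final position, so it devoices to [k]. /dimviamweozeheg/ → dimviamweozehek.

dimviamweozehek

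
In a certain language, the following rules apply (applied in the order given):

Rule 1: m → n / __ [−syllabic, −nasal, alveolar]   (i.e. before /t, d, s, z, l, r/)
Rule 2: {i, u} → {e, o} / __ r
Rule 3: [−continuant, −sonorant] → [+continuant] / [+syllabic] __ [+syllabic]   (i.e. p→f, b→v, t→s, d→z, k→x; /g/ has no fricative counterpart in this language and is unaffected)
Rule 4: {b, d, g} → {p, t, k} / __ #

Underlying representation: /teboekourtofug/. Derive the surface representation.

Rule 1 (nasal place assimilation): no segment meets the environment; /teboekourtofug/ is unchanged.
Rule 2 (pre-rhotic lowering): /u/ is a high vowel immediately before /r/, so it lowers to [o]. /teboekourtofug/ → teboekoortofug.
Rule 3 (intervocalic spirantization): /b/ is a stop between vowels /e/ and /o/, so it spirantizes to the fricative [v]. /k/ is a stop between vowels /e/ and /o/, so it spirantizes to the fricative [x]. /teboekoortofug/ → tevoexoortofug.
Rule 4 (final devoicing): /g/ is a voiced stop in word-final position, so it devoices to [k]. /tevoexoortofug/ → tevoexoortofuk.

tevoexoortofuk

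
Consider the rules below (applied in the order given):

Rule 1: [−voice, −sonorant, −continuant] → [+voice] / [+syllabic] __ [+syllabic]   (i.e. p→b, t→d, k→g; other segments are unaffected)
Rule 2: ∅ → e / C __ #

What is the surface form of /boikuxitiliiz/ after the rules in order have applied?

Rule 1 (intervocalic voicing): /k/ is a voiceless stop between vowels /i/ and /u/, so it voices to [g]. /t/ is a voiceless stop between vowels /i/ and /i/, so it voices to [d]. /boikuxitiliiz/ → boiguxidiliiz.
Rule 2 (final e-epenthesis): the form ends in the consonant /z/, so [e] is inserted word-finally. /boiguxidiliiz/ → boiguxidiliize.

boiguxidiliize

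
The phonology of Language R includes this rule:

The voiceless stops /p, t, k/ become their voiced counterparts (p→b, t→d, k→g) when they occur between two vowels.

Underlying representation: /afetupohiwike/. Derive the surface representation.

afedubohiwige

/t/ is a voiceless stop between vowels /e/ and /u/, so it voices to [d].
/p/ is a voiceless stop between vowels /u/ and /o/, so it voices to [b].
/k/ is a voiceless stop between vowels /i/ and /e/, so it voices to [g].
Surface form: [afedubohiwige].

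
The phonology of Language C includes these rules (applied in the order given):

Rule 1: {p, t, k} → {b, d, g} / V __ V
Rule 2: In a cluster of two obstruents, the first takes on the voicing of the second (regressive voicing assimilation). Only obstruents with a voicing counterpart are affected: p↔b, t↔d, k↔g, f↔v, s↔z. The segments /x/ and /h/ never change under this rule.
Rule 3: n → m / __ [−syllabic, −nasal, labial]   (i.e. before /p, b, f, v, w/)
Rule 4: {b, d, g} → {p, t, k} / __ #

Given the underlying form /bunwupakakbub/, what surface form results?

bumwubagagbup

Rule 1 (intervocalic voicing): /p/ is a voiceless stop between vowels /u/ and /a/, so it voices to [b]. /k/ is a voiceless stop between vowels /a/ and /a/, so it voices to [g]. /bunwupakakbub/ → bunwubagakbub.
Rule 2 (regressive voicing assimilation): /k/ precedes the voiced obstruent /b/, so it voices to [g] by assimilation. /bunwubagakbub/ → bunwubagagbub.
Rule 3 (nasal place assimilation): /n/ precedes the labial consonant /w/, so it assimilates in place to [m]. /bunwubagagbub/ → bumwubagagbub.
Rule 4 (final devoicing): /b/ is a voiced stop in word-final position, so it devoices to [p]. /bumwubagagbub/ → bumwubagagbup.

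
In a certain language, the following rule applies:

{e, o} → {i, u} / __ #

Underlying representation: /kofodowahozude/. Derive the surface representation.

kofodowahozudi

/e/ is a mid vowel in word-final position, so it raises to [i].
Surface form: [kofodowahozudi].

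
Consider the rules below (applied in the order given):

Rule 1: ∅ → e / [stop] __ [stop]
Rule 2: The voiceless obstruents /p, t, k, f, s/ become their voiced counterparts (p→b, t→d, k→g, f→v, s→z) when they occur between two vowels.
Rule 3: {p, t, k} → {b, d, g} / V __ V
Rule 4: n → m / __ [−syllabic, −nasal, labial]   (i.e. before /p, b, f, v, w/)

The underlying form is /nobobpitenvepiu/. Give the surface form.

Rule 1 (stop-cluster e-epenthesis): /b/ and /p/ form a stop–stop cluster, so [e] is inserted between them. /nobobpitenvepiu/ → nobobepitenvepiu.
Rule 2 (intervocalic voicing): /p/ is a voiceless obstruent between vowels /e/ and /i/, so it voices to [b]. /t/ is a voiceless obstruent between vowels /i/ and /e/, so it voices to [d]. /p/ is a voiceless obstruent between vowels /e/ and /i/, so it voices to [b]. /nobobepitenvepiu/ → nobobebidenvebiu.
Rule 3 (intervocalic voicing): no segment meets the environment; /nobobebidenvebiu/ is unchanged.
Rule 4 (nasal place assimilation): /n/ precedes the labial consonant /v/, so it assimilates in place to [m]. /nobobebidenvebiu/ → nobobebidemvebiu.

nobobebidemvebiu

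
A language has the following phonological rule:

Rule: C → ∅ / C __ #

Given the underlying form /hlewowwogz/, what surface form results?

/z/ is the second consonant of a word-final cluster /gz/, so it deletes.
Surface form: [hlewowwog].

hlewowwog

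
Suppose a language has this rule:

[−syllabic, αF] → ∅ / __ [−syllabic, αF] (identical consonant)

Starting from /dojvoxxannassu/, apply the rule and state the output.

dojvoxanasu

/xx/ is a geminate; the first /x/ deletes.
/nn/ is a geminate; the first /n/ deletes.
/ss/ is a geminate; the first /s/ deletes.
The other instances of /d/, /j/, /v/, /x/, /n/, /s/ do not occur in the required environment and remain unchanged.
Surface form: [dojvoxanasu].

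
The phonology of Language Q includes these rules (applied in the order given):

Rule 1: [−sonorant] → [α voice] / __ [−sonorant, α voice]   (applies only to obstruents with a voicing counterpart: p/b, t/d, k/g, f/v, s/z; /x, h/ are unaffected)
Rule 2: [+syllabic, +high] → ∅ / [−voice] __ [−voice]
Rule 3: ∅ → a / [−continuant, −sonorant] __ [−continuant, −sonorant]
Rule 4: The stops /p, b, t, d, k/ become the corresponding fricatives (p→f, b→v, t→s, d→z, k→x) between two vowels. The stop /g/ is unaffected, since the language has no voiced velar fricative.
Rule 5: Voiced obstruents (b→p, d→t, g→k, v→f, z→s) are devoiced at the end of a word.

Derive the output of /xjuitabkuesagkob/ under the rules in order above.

Rule 1 (regressive voicing assimilation): /b/ precedes the voiceless obstruent /k/, so it devoices to [p] by assimilation. /g/ precedes the voiceless obstruent /k/, so it devoices to [k] by assimilation. /xjuitabkuesagkob/ → xjuitapkuesakkob.
Rule 2 (high vowel syncope): no segment meets the environment; /xjuitapkuesakkob/ is unchanged.
Rule 3 (stop-cluster a-epenthesis): /p/ and /k/ form a stop–stop cluster, so [a] is inserted between them. /k/ and /k/ form a stop–stop cluster, so [a] is inserted between them. /xjuitapkuesakkob/ → xjuitapakuesakakob.
Rule 4 (intervocalic spirantization): /t/ is a stop between vowels /i/ and /a/, so it spirantizes to the fricative [s]. /p/ is a stop between vowels /a/ and /a/, so it spirantizes to the fricative [f]. /k/ is a stop between vowels /a/ and /u/, so it spirantizes to the fricative [x]. /k/ is a stop between vowels /a/ and /a/, so it spirantizes to the fricative [x]. /k/ is a stop between vowels /a/ and /o/, so it spirantizes to the fricative [x]. /xjuitapakuesakakob/ → xjuisafaxuesaxaxob.
Rule 5 (final devoicing): /b/ is a voiced obstruent in word-final position, so it devoices to [p]. /xjuisafaxuesaxaxob/ → xjuisafaxuesaxaxop.

xjuisafaxuesaxaxop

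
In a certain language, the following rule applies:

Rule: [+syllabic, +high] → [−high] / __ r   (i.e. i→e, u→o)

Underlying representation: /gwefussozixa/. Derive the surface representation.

No segment of /gwefussozixa/ meets the structural description of the rule, so the form surfaces unchanged.

gwefussozixa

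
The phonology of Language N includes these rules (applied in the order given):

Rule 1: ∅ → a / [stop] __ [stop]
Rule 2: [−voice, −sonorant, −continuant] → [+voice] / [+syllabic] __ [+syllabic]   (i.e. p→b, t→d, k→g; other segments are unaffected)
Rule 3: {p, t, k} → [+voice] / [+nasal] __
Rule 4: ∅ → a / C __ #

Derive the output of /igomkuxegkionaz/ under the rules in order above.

igomguxegagionaza

Rule 1 (stop-cluster a-epenthesis): /g/ and /k/ form a stop–stop cluster, so [a] is inserted between them. /igomkuxegkionaz/ → igomkuxegakionaz.
Rule 2 (intervocalic voicing): /k/ is a voiceless stop between vowels /a/ and /i/, so it voices to [g]. /igomkuxegakionaz/ → igomkuxegagionaz.
Rule 3 (post-nasal voicing): /k/ is a voiceless stop immediately after the nasal /m/, so it voices to [g]. /igomkuxegagionaz/ → igomguxegagionaz.
Rule 4 (final a-epenthesis): the form ends in the consonant /z/, so [a] is inserted word-finally. /igomguxegagionaz/ → igomguxegagionaza.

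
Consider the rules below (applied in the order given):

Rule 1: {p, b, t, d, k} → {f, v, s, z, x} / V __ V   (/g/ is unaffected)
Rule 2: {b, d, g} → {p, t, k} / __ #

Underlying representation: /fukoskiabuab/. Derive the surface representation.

Rule 1 (intervocalic spirantization): /k/ is a stop between vowels /u/ and /o/, so it spirantizes to the fricative [x]. /b/ is a stop between vowels /a/ and /u/, so it spirantizes to the fricative [v]. /fukoskiabuab/ → fuxoskiavuab.
Rule 2 (final devoicing): /b/ is a voiced stop in word-final position, so it devoices to [p]. /fuxoskiavuab/ → fuxoskiavuap.

fuxoskiavuap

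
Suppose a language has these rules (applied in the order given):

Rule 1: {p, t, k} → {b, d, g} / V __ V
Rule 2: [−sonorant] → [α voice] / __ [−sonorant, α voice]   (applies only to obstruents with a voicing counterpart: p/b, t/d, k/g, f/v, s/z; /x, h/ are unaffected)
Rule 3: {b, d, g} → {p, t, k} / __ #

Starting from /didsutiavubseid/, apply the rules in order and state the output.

Rule 1 (intervocalic voicing): /t/ is a voiceless stop between vowels /u/ and /i/, so it voices to [d]. /didsutiavubseid/ → didsudiavubseid.
Rule 2 (regressive voicing assimilation): /d/ precedes the voiceless obstruent /s/, so it devoices to [t] by assimilation. /b/ precedes the voiceless obstruent /s/, so it devoices to [p] by assimilation. /didsudiavubseid/ → ditsudiavupseid.
Rule 3 (final devoicing): /d/ is a voiced stop in word-final position, so it devoices to [t]. /ditsudiavupseid/ → ditsudiavupseit.

ditsudiavupseit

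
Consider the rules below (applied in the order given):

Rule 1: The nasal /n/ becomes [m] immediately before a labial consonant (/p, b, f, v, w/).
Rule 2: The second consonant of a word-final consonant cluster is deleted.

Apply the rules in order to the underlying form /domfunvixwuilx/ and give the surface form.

Rule 1 (nasal place assimilation): /n/ precedes the labial consonant /v/, so it assimilates in place to [m]. /domfunvixwuilx/ → domfumvixwuilx.
Rule 2 (final cluster simplification): /x/ is the second consonant of a word-final cluster /lx/, so it deletes. /domfumvixwuilx/ → domfumvixwuil.

domfumvixwuil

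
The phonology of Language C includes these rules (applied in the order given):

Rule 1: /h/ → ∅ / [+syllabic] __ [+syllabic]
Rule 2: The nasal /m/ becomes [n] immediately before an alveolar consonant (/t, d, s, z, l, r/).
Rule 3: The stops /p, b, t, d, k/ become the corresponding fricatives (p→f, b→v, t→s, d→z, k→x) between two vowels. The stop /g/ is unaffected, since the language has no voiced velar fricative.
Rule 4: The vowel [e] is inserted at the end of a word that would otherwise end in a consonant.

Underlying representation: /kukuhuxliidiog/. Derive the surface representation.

kuxuuxliizioge

Rule 1 (intervocalic h-deletion): /h/ occurs between vowels /u/ and /u/, so it deletes. /kukuhuxliidiog/ → kukuuxliidiog.
Rule 2 (nasal place assimilation): no segment meets the environment; /kukuuxliidiog/ is unchanged.
Rule 3 (intervocalic spirantization): /k/ is a stop between vowels /u/ and /u/, so it spirantizes to the fricative [x]. /d/ is a stop between vowels /i/ and /i/, so it spirantizes to the fricative [z]. /kukuuxliidiog/ → kuxuuxliiziog.
Rule 4 (final e-epenthesis): the form ends in the consonant /g/, so [e] is inserted word-finally. /kuxuuxliiziog/ → kuxuuxliizioge.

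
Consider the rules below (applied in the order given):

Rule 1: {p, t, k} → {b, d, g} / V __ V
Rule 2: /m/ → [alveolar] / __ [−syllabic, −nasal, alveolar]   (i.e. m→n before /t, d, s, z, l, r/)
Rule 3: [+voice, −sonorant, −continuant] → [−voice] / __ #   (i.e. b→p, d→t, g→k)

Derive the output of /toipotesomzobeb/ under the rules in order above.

Rule 1 (intervocalic voicing): /p/ is a voiceless stop between vowels /i/ and /o/, so it voices to [b]. /t/ is a voiceless stop between vowels /o/ and /e/, so it voices to [d]. /toipotesomzobeb/ → toibodesomzobeb.
Rule 2 (nasal place assimilation): /m/ precedes the alveolar consonant /z/, so it assimilates in place to [n]. /toibodesomzobeb/ → toibodesonzobeb.
Rule 3 (final devoicing): /b/ is a voiced stop in word-final position, so it devoices to [p]. /toibodesonzobeb/ → toibodesonzobep.

toibodesonzobep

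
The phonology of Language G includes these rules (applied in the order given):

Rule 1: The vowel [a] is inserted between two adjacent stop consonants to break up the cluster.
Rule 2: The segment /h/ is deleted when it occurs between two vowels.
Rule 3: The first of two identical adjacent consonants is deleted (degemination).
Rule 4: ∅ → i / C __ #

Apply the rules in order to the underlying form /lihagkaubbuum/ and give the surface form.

Rule 1 (stop-cluster a-epenthesis): /g/ and /k/ form a stop–stop cluster, so [a] is inserted between them. /b/ and /b/ form a stop–stop cluster, so [a] is inserted between them. /lihagkaubbuum/ → lihagakaubabuum.
Rule 2 (intervocalic h-deletion): /h/ occurs between vowels /i/ and /a/, so it deletes. /lihagakaubabuum/ → liagakaubabuum.
Rule 3 (degemination): no segment meets the environment; /liagakaubabuum/ is unchanged.
Rule 4 (final i-epenthesis): the form ends in the consonant /m/, so [i] is inserted word-finally. /liagakaubabuum/ → liagakaubabuumi.

liagakaubabuumi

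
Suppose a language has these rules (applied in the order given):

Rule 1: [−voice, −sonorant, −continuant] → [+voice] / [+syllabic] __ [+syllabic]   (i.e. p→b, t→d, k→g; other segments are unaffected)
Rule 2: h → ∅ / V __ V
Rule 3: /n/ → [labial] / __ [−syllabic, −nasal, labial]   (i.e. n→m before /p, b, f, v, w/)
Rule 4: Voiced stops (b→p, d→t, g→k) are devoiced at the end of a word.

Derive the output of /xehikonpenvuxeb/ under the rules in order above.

Rule 1 (intervocalic voicing): /k/ is a voiceless stop between vowels /i/ and /o/, so it voices to [g]. /xehikonpenvuxeb/ → xehigonpenvuxeb.
Rule 2 (intervocalic h-deletion): /h/ occurs between vowels /e/ and /i/, so it deletes. /xehigonpenvuxeb/ → xeigonpenvuxeb.
Rule 3 (nasal place assimilation): /n/ precedes the labial consonant /p/, so it assimilates in place to [m]. /n/ precedes the labial consonant /v/, so it assimilates in place to [m]. /xeigonpenvuxeb/ → xeigompemvuxeb.
Rule 4 (final devoicing): /b/ is a voiced stop in word-final position, so it devoices to [p]. /xeigompemvuxeb/ → xeigompemvuxep.

xeigompemvuxep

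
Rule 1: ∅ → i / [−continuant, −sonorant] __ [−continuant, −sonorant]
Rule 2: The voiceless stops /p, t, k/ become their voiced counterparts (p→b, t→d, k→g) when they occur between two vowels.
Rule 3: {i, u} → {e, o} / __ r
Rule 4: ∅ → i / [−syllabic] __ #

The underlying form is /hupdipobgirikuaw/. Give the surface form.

Rule 1 (stop-cluster i-epenthesis): /p/ and /d/ form a stop–stop cluster, so [i] is inserted between them. /b/ and /g/ form a stop–stop cluster, so [i] is inserted between them. /hupdipobgirikuaw/ → hupidipobigirikuaw.
Rule 2 (intervocalic voicing): /p/ is a voiceless stop between vowels /u/ and /i/, so it voices to [b]. /p/ is a voiceless stop between vowels /i/ and /o/, so it voices to [b]. /k/ is a voiceless stop between vowels /i/ and /u/, so it voices to [g]. /hupidipobigirikuaw/ → hubidibobigiriguaw.
Rule 3 (pre-rhotic lowering): /i/ is a high vowel immediately before /r/, so it lowers to [e]. /hubidibobigiriguaw/ → hubidibobigeriguaw.
Rule 4 (final i-epenthesis): the form ends in the consonant /w/, so [i] is inserted word-finally. /hubidibobigeriguaw/ → hubidibobigeriguawi.

hubidibobigeriguawi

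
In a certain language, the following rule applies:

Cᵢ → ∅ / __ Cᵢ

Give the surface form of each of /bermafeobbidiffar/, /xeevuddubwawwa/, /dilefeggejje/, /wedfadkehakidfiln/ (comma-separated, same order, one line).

bermafeobidifar, xeevudubwawa, dilefegeje, wedfadkehakidfiln

/bermafeobbidiffar/: /bb/ is a geminate; the first /b/ deletes. /ff/ is a geminate; the first /f/ deletes. → [bermafeobidifar].
/xeevuddubwawwa/: /dd/ is a geminate; the first /d/ deletes. /ww/ is a geminate; the first /w/ deletes. → [xeevudubwawa].
/dilefeggejje/: /gg/ is a geminate; the first /g/ deletes. /jj/ is a geminate; the first /j/ deletes. → [dilefegeje].
/wedfadkehakidfiln/: the rule's environment is not met; surfaces unchanged as [wedfadkehakidfiln].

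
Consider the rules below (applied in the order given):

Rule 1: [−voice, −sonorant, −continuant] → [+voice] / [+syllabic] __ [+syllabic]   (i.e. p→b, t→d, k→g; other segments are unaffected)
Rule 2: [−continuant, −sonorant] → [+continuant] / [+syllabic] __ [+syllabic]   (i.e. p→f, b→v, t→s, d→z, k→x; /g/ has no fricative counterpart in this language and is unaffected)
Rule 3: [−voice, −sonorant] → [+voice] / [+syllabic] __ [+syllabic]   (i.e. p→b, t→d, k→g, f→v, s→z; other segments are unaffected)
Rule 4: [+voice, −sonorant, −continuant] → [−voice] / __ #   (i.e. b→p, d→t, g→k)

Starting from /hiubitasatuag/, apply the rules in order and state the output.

hiuvizazazuak

Rule 1 (intervocalic voicing): /t/ is a voiceless stop between vowels /i/ and /a/, so it voices to [d]. /t/ is a voiceless stop between vowels /a/ and /u/, so it voices to [d]. /hiubitasatuag/ → hiubidasaduag.
Rule 2 (intervocalic spirantization): /b/ is a stop between vowels /u/ and /i/, so it spirantizes to the fricative [v]. /d/ is a stop between vowels /i/ and /a/, so it spirantizes to the fricative [z]. /d/ is a stop between vowels /a/ and /u/, so it spirantizes to the fricative [z]. /hiubidasaduag/ → hiuvizasazuag.
Rule 3 (intervocalic voicing): /s/ is a voiceless obstruent between vowels /a/ and /a/, so it voices to [z]. /hiuvizasazuag/ → hiuvizazazuag.
Rule 4 (final devoicing): /g/ is a voiced stop in word-final position, so it devoices to [k]. /hiuvizazazuag/ → hiuvizazazuak.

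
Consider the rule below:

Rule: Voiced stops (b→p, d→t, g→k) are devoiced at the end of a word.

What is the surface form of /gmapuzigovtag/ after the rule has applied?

Scanning /gmapuzigovtag/: /g/ at position 1 is not in the conditioning environment; /g/ at position 8 is not in the conditioning environment; /g/ is a voiced stop in word-final position, so it devoices to [k].
Result: [gmapuzigovtak].

gmapuzigovtak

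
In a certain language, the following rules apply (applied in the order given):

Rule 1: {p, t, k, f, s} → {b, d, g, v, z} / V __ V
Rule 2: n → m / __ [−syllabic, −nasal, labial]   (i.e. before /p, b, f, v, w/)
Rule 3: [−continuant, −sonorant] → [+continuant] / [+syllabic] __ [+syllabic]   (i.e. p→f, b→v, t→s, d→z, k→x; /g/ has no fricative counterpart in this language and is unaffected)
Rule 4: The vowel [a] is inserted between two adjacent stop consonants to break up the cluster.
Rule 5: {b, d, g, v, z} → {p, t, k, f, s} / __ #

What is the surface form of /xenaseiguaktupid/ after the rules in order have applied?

xenazeiguakatuvit

Rule 1 (intervocalic voicing): /s/ is a voiceless obstruent between vowels /a/ and /e/, so it voices to [z]. /p/ is a voiceless obstruent between vowels /u/ and /i/, so it voices to [b]. /xenaseiguaktupid/ → xenazeiguaktubid.
Rule 2 (nasal place assimilation): no segment meets the environment; /xenazeiguaktubid/ is unchanged.
Rule 3 (intervocalic spirantization): /b/ is a stop between vowels /u/ and /i/, so it spirantizes to the fricative [v]. /xenazeiguaktubid/ → xenazeiguaktuvid.
Rule 4 (stop-cluster a-epenthesis): /k/ and /t/ form a stop–stop cluster, so [a] is inserted between them. /xenazeiguaktuvid/ → xenazeiguakatuvid.
Rule 5 (final devoicing): /d/ is a voiced obstruent in word-final position, so it devoices to [t]. /xenazeiguakatuvid/ → xenazeiguakatuvit.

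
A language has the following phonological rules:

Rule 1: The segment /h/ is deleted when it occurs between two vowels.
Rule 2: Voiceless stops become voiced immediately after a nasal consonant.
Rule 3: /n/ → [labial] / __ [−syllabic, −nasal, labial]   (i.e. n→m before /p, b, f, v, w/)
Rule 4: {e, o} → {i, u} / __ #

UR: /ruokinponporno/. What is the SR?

ruokimbombornu

Rule 1 (intervocalic h-deletion): no segment meets the environment; /ruokinponporno/ is unchanged.
Rule 2 (post-nasal voicing): /p/ is a voiceless stop immediately after the nasal /n/, so it voices to [b]. /p/ is a voiceless stop immediately after the nasal /n/, so it voices to [b]. /ruokinponporno/ → ruokinbonborno.
Rule 3 (nasal place assimilation): /n/ precedes the labial consonant /b/, so it assimilates in place to [m]. /n/ precedes the labial consonant /b/, so it assimilates in place to [m]. /ruokinbonborno/ → ruokimbomborno.
Rule 4 (final vowel raising): /o/ is a mid vowel in word-final position, so it raises to [u]. /ruokimbomborno/ → ruokimbombornu.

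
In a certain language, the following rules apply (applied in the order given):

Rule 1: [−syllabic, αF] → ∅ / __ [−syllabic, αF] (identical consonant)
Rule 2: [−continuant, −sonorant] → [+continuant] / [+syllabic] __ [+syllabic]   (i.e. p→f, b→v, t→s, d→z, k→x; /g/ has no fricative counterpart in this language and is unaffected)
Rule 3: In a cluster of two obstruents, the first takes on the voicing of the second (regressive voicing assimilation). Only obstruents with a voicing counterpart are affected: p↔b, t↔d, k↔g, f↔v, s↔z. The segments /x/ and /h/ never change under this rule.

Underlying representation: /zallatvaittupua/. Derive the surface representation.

Rule 1 (degemination): /ll/ is a geminate; the first /l/ deletes. /tt/ is a geminate; the first /t/ deletes. /zallatvaittupua/ → zalatvaitupua.
Rule 2 (intervocalic spirantization): /t/ is a stop between vowels /i/ and /u/, so it spirantizes to the fricative [s]. /p/ is a stop between vowels /u/ and /u/, so it spirantizes to the fricative [f]. /zalatvaitupua/ → zalatvaisufua.
Rule 3 (regressive voicing assimilation): /t/ precedes the voiced obstruent /v/, so it voices to [d] by assimilation. /zalatvaisufua/ → zaladvaisufua.

zaladvaisufua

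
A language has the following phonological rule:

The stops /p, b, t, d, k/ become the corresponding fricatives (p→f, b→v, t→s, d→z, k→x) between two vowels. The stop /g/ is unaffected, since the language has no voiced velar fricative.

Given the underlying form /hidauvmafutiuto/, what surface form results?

hizauvmafusiuso

/d/ is a stop between vowels /i/ and /a/, so it spirantizes to the fricative [z].
/t/ is a stop between vowels /u/ and /i/, so it spirantizes to the fricative [s].
/t/ is a stop between vowels /u/ and /o/, so it spirantizes to the fricative [s].
Surface form: [hizauvmafusiuso].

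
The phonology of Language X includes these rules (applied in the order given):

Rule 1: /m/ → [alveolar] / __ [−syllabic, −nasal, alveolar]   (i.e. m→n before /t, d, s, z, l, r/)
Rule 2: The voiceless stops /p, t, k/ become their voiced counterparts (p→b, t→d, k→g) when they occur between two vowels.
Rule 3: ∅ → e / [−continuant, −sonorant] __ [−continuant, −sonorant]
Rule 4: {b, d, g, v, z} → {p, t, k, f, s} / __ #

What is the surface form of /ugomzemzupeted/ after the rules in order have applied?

Rule 1 (nasal place assimilation): /m/ precedes the alveolar consonant /z/, so it assimilates in place to [n]. /m/ precedes the alveolar consonant /z/, so it assimilates in place to [n]. /ugomzemzupeted/ → ugonzenzupeted.
Rule 2 (intervocalic voicing): /p/ is a voiceless stop between vowels /u/ and /e/, so it voices to [b]. /t/ is a voiceless stop between vowels /e/ and /e/, so it voices to [d]. /ugonzenzupeted/ → ugonzenzubeded.
Rule 3 (stop-cluster e-epenthesis): no segment meets the environment; /ugonzenzubeded/ is unchanged.
Rule 4 (final devoicing): /d/ is a voiced obstruent in word-final position, so it devoices to [t]. /ugonzenzubeded/ → ugonzenzubedet.

ugonzenzubedet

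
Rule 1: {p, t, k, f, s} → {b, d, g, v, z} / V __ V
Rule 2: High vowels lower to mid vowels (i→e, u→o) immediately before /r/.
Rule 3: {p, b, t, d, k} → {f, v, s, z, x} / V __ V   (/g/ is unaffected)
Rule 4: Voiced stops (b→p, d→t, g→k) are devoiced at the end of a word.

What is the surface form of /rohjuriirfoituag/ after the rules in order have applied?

Rule 1 (intervocalic voicing): /t/ is a voiceless obstruent between vowels /i/ and /u/, so it voices to [d]. /rohjuriirfoituag/ → rohjuriirfoiduag.
Rule 2 (pre-rhotic lowering): /u/ is a high vowel immediately before /r/, so it lowers to [o]. /i/ is a high vowel immediately before /r/, so it lowers to [e]. /rohjuriirfoiduag/ → rohjorierfoiduag.
Rule 3 (intervocalic spirantization): /d/ is a stop between vowels /i/ and /u/, so it spirantizes to the fricative [z]. /rohjorierfoiduag/ → rohjorierfoizuag.
Rule 4 (final devoicing): /g/ is a voiced stop in word-final position, so it devoices to [k]. /rohjorierfoizuag/ → rohjorierfoizuak.

rohjorierfoizuak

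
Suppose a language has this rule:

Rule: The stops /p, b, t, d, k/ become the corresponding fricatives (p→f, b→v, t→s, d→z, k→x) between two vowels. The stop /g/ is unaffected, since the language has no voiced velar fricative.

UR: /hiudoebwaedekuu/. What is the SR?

Scanning /hiudoebwaedekuu/: /d/ is a stop between vowels /u/ and /o/, so it spirantizes to the fricative [z]; /b/ at position 7 is not in the conditioning environment; /d/ is a stop between vowels /e/ and /e/, so it spirantizes to the fricative [z]; /k/ is a stop between vowels /e/ and /u/, so it spirantizes to the fricative [x].
Result: [hiuzoebwaezexuu].

hiuzoebwaezexuu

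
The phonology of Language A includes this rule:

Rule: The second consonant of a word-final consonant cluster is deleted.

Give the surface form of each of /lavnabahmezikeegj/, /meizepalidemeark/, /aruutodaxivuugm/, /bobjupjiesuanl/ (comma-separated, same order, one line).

lavnabahmezikeeg, meizepalidemear, aruutodaxivuug, bobjupjiesuan

/lavnabahmezikeegj/: /j/ is the second consonant of a word-final cluster /gj/, so it deletes. → [lavnabahmezikeeg].
/meizepalidemeark/: /k/ is the second consonant of a word-final cluster /rk/, so it deletes. → [meizepalidemear].
/aruutodaxivuugm/: /m/ is the second consonant of a word-final cluster /gm/, so it deletes. → [aruutodaxivuug].
/bobjupjiesuanl/: /l/ is the second consonant of a word-final cluster /nl/, so it deletes. → [bobjupjiesuan].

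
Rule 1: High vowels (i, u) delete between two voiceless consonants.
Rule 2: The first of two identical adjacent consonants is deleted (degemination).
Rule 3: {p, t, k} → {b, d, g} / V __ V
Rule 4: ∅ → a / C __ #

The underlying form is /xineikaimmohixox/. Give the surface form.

Rule 1 (high vowel syncope): /i/ is a high vowel flanked by voiceless consonants /h/ and /x/, so it deletes. /xineikaimmohixox/ → xineikaimmohxox.
Rule 2 (degemination): /mm/ is a geminate; the first /m/ deletes. /xineikaimmohxox/ → xineikaimohxox.
Rule 3 (intervocalic voicing): /k/ is a voiceless stop between vowels /i/ and /a/, so it voices to [g]. /xineikaimohxox/ → xineigaimohxox.
Rule 4 (final a-epenthesis): the form ends in the consonant /x/, so [a] is inserted word-finally. /xineigaimohxox/ → xineigaimohxoxa.

xineigaimohxoxa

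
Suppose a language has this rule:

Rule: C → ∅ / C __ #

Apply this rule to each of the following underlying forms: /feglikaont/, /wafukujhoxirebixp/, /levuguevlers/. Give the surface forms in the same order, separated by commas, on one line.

feglikaon, wafukujhoxirebix, levuguevler

/feglikaont/: /t/ is the second consonant of a word-final cluster /nt/, so it deletes. → [feglikaon].
/wafukujhoxirebixp/: /p/ is the second consonant of a word-final cluster /xp/, so it deletes. → [wafukujhoxirebix].
/levuguevlers/: /s/ is the second consonant of a word-final cluster /rs/, so it deletes. → [levuguevler].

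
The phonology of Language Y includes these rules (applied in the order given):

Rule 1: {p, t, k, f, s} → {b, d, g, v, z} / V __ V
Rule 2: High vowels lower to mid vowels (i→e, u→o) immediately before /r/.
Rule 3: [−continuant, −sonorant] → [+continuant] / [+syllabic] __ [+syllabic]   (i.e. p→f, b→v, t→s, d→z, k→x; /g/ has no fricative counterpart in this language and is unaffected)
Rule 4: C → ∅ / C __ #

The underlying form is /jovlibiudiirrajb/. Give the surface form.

jovliviuzierraj

Rule 1 (intervocalic voicing): no segment meets the environment; /jovlibiudiirrajb/ is unchanged.
Rule 2 (pre-rhotic lowering): /i/ is a high vowel immediately before /r/, so it lowers to [e]. /jovlibiudiirrajb/ → jovlibiudierrajb.
Rule 3 (intervocalic spirantization): /b/ is a stop between vowels /i/ and /i/, so it spirantizes to the fricative [v]. /d/ is a stop between vowels /u/ and /i/, so it spirantizes to the fricative [z]. /jovlibiudierrajb/ → jovliviuzierrajb.
Rule 4 (final cluster simplification): /b/ is the second consonant of a word-final cluster /jb/, so it deletes. /jovliviuzierrajb/ → jovliviuzierraj.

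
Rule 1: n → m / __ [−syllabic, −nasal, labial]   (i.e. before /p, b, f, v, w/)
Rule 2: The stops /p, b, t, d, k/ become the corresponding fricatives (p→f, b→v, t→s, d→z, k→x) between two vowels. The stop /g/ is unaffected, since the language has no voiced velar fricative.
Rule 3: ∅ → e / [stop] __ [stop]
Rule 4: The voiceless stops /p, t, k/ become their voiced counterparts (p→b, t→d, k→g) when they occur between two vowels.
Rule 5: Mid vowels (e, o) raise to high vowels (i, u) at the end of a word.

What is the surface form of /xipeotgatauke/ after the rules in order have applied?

Rule 1 (nasal place assimilation): no segment meets the environment; /xipeotgatauke/ is unchanged.
Rule 2 (intervocalic spirantization): /p/ is a stop between vowels /i/ and /e/, so it spirantizes to the fricative [f]. /t/ is a stop between vowels /a/ and /a/, so it spirantizes to the fricative [s]. /k/ is a stop between vowels /u/ and /e/, so it spirantizes to the fricative [x]. /xipeotgatauke/ → xifeotgasauxe.
Rule 3 (stop-cluster e-epenthesis): /t/ and /g/ form a stop–stop cluster, so [e] is inserted between them. /xifeotgasauxe/ → xifeotegasauxe.
Rule 4 (intervocalic voicing): /t/ is a voiceless stop between vowels /o/ and /e/, so it voices to [d]. /xifeotegasauxe/ → xifeodegasauxe.
Rule 5 (final vowel raising): /e/ is a mid vowel in word-final position, so it raises to [i]. /xifeodegasauxe/ → xifeodegasauxi.

xifeodegasauxi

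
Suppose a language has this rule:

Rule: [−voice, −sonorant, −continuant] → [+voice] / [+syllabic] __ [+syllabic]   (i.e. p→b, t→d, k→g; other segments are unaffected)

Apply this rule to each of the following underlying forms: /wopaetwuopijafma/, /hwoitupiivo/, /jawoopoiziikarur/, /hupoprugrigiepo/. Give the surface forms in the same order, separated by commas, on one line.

wobaetwuobijafma, hwoidubiivo, jawooboiziigarur, huboprugrigiebo

/wopaetwuopijafma/: /p/ is a voiceless stop between vowels /o/ and /a/, so it voices to [b]. /p/ is a voiceless stop between vowels /o/ and /i/, so it voices to [b]. → [wobaetwuobijafma].
/hwoitupiivo/: /t/ is a voiceless stop between vowels /i/ and /u/, so it voices to [d]. /p/ is a voiceless stop between vowels /u/ and /i/, so it voices to [b]. → [hwoidubiivo].
/jawoopoiziikarur/: /p/ is a voiceless stop between vowels /o/ and /o/, so it voices to [b]. /k/ is a voiceless stop between vowels /i/ and /a/, so it voices to [g]. → [jawooboiziigarur].
/hupoprugrigiepo/: /p/ is a voiceless stop between vowels /u/ and /o/, so it voices to [b]. /p/ is a voiceless stop between vowels /e/ and /o/, so it voices to [b]. → [huboprugrigiebo].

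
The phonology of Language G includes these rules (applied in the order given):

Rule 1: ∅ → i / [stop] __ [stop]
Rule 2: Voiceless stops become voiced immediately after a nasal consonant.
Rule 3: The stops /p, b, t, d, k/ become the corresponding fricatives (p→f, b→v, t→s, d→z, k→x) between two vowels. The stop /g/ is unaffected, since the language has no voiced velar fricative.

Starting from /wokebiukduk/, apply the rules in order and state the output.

Rule 1 (stop-cluster i-epenthesis): /k/ and /d/ form a stop–stop cluster, so [i] is inserted between them. /wokebiukduk/ → wokebiukiduk.
Rule 2 (post-nasal voicing): no segment meets the environment; /wokebiukiduk/ is unchanged.
Rule 3 (intervocalic spirantization): /k/ is a stop between vowels /o/ and /e/, so it spirantizes to the fricative [x]. /b/ is a stop between vowels /e/ and /i/, so it spirantizes to the fricative [v]. /k/ is a stop between vowels /u/ and /i/, so it spirantizes to the fricative [x]. /d/ is a stop between vowels /i/ and /u/, so it spirantizes to the fricative [z]. /wokebiukiduk/ → woxeviuxizuk.

woxeviuxizuk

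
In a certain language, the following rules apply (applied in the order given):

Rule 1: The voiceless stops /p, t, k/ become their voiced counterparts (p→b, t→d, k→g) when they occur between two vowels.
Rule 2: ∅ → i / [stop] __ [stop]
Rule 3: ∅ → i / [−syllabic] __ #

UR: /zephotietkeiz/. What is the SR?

Rule 1 (intervocalic voicing): /t/ is a voiceless stop between vowels /o/ and /i/, so it voices to [d]. /zephotietkeiz/ → zephodietkeiz.
Rule 2 (stop-cluster i-epenthesis): /t/ and /k/ form a stop–stop cluster, so [i] is inserted between them. /zephodietkeiz/ → zephodietikeiz.
Rule 3 (final i-epenthesis): the form ends in the consonant /z/, so [i] is inserted word-finally. /zephodietikeiz/ → zephodietikeizi.

zephodietikeizi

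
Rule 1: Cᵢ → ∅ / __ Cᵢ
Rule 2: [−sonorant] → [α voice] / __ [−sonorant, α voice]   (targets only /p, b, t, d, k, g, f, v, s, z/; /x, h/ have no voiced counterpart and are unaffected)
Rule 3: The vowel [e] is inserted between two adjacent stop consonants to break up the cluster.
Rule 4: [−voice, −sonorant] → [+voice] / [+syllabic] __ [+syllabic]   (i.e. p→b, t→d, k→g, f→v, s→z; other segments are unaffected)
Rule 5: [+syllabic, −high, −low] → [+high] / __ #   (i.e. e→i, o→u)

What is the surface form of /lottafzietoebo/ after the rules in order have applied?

lodavziedoebu

Rule 1 (degemination): /tt/ is a geminate; the first /t/ deletes. /lottafzietoebo/ → lotafzietoebo.
Rule 2 (regressive voicing assimilation): /f/ precedes the voiced obstruent /z/, so it voices to [v] by assimilation. /lotafzietoebo/ → lotavzietoebo.
Rule 3 (stop-cluster e-epenthesis): no segment meets the environment; /lotavzietoebo/ is unchanged.
Rule 4 (intervocalic voicing): /t/ is a voiceless obstruent between vowels /o/ and /a/, so it voices to [d]. /t/ is a voiceless obstruent between vowels /e/ and /o/, so it voices to [d]. /lotavzietoebo/ → lodavziedoebo.
Rule 5 (final vowel raising): /o/ is a mid vowel in word-final position, so it raises to [u]. /lodavziedoebo/ → lodavziedoebu.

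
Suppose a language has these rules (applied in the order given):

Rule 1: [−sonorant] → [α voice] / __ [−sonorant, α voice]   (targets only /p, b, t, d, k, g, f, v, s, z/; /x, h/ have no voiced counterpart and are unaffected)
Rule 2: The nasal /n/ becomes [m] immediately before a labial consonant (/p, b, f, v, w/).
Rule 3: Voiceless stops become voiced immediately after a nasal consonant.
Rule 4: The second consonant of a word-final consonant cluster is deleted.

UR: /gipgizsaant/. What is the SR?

Rule 1 (regressive voicing assimilation): /p/ precedes the voiced obstruent /g/, so it voices to [b] by assimilation. /z/ precedes the voiceless obstruent /s/, so it devoices to [s] by assimilation. /gipgizsaant/ → gibgissaant.
Rule 2 (nasal place assimilation): no segment meets the environment; /gibgissaant/ is unchanged.
Rule 3 (post-nasal voicing): /t/ is a voiceless stop immediately after the nasal /n/, so it voices to [d]. /gibgissaant/ → gibgissaand.
Rule 4 (final cluster simplification): /d/ is the second consonant of a word-final cluster /nd/, so it deletes. /gibgissaand/ → gibgissaan.

gibgissaan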